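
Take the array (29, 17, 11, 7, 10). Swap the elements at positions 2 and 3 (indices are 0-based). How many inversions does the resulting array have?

8 inversions

Positions 2 and 3 hold 11 and 7; after swapping, the array is [29, 17, 7, 11, 10].
Sweep left to right; for each value list the smaller values that follow it:
29 → 17, 7, 11, 10 → 4
17 → 7, 11, 10 → 3
7 → none → 0
11 → 10 → 1
10 → none → 0
Sum: 4 + 3 + 0 + 1 + 0 = 8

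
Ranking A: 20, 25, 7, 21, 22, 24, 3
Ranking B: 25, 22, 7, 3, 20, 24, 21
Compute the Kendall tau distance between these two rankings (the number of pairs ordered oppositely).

There are 9 discordant pairs.

Assign each item its position (1..7) in the first ordering, then rewrite the second ordering as that position sequence:
positions: 20→1, 25→2, 7→3, 21→4, 22→5, 24→6, 3→7
second ordering as positions: [2, 5, 3, 7, 1, 6, 4]
Discordant pairs = inversions in this position sequence.
2: 1 → 1
5: 3, 1, 4 → 3
3: 1 → 1
7: 1, 6, 4 → 3
1: 0
6: 4 → 1
4: 0
Total: 1 + 3 + 1 + 3 + 0 + 1 + 0 = 9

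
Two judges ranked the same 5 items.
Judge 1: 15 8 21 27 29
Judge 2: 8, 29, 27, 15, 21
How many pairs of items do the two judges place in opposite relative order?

6

Assign each item its position (1..5) in the first ordering, then rewrite the second ordering as that position sequence:
positions: 15→1, 8→2, 21→3, 27→4, 29→5
second ordering as positions: [2, 5, 4, 1, 3]
Discordant pairs = inversions in this position sequence.
2: 1 → 1
5: 4, 1, 3 → 3
4: 1, 3 → 2
1: 0
3: 0
Total: 1 + 3 + 2 + 0 + 0 = 6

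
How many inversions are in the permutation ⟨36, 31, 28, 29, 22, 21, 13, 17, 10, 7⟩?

Sweep left to right; for each value list the smaller values that follow it:
36: 9
31: 8
28: 6
29: 6
22: 5
21: 4
13: 2
17: 2
10: 1
7: 0
Sum: 9 + 8 + 6 + 6 + 5 + 4 + 2 + 2 + 1 + 0 = 43

43 out-of-order pairs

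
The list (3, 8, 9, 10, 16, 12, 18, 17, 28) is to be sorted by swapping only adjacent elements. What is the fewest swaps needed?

Minimum adjacent swaps = number of inversions (each swap of adjacent out-of-order elements removes one inversion and no swap can remove more).
Count inversions — for each element, later elements that are smaller:
3: none → 0
8: none → 0
9: none → 0
10: none → 0
16: 12 → 1
12: none → 0
18: 17 → 1
17: none → 0
28: none → 0
Total inversions: 0 + 0 + 0 + 0 + 1 + 0 + 1 + 0 + 0 = 2

There are 2 swaps.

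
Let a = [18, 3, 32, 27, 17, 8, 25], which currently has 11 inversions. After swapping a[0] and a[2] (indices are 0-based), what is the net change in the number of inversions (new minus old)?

+1

Positions 0 and 2 hold 18 and 32; after swapping, the array is [32, 3, 18, 27, 17, 8, 25].
Element-by-element contributions:
32 → 3, 18, 27, 17, 8, 25 → 6
3 → none → 0
18 → 17, 8 → 2
27 → 17, 8, 25 → 3
17 → 8 → 1
8 → none → 0
25 → none → 0
Sum: 6 + 0 + 2 + 3 + 1 + 0 + 0 = 12
Change: 12 − 11 = +1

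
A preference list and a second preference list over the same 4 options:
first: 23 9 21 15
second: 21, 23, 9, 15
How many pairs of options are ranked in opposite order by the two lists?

2

Assign each item its position (1..4) in the first ordering, then rewrite the second ordering as that position sequence:
positions: 23→1, 9→2, 21→3, 15→4
second ordering as positions: [3, 1, 2, 4]
Discordant pairs = inversions in this position sequence.
3: 1, 2 → 2
1: 0
2: 0
4: 0
Total: 2 + 0 + 0 + 0 = 2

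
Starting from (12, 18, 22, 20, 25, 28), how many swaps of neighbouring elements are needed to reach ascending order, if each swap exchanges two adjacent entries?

1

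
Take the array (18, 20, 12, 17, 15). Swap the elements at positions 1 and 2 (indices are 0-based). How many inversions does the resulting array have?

6 inversions

Positions 1 and 2 hold 20 and 12; after swapping, the array is [18, 12, 20, 17, 15].
Count, for each position, how many later elements it exceeds:
18 → 12, 17, 15 → 3
12 → none → 0
20 → 17, 15 → 2
17 → 15 → 1
15 → none → 0
Sum: 3 + 0 + 2 + 1 + 0 = 6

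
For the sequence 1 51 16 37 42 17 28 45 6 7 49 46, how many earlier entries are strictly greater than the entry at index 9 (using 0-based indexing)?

7

The element at index 9 is 7.
Elements before it: 1, 51, 16, 37, 42, 17, 28, 45, 6
Those larger than 7: 51, 16, 37, 42, 17, 28, 45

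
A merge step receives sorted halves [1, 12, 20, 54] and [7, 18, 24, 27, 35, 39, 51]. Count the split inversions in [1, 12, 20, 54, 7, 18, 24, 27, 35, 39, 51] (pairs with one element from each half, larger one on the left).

10 split inversions

Take each right-half value and tally the left-half values above it:
r = 7: 12, 20, 54 → 3
r = 18: 20, 54 → 2
r = 24: 54 → 1
r = 27: 54 → 1
r = 35: 54 → 1
r = 39: 54 → 1
r = 51: 54 → 1
Cross-inversions: 3 + 2 + 1 + 1 + 1 + 1 + 1 = 10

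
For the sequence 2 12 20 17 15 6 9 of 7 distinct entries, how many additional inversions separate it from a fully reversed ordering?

10

Maximum inversions for 7 distinct elements is C(7, 2) = 7·6/2 = 21.
Current inversions — for each element, count later smaller elements:
2: 0
12: 2
20: 4
17: 3
15: 2
6: 0
9: 0
Current total: 0 + 2 + 4 + 3 + 2 + 0 + 0 = 11
Shortfall: 21 − 11 = 10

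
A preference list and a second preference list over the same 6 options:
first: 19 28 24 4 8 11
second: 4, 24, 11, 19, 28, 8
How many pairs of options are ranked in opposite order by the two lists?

Assign each item its position (1..6) in the first ordering, then rewrite the second ordering as that position sequence:
positions: 19→1, 28→2, 24→3, 4→4, 8→5, 11→6
second ordering as positions: [4, 3, 6, 1, 2, 5]
Discordant pairs = inversions in this position sequence.
4: 3, 1, 2 → 3
3: 1, 2 → 2
6: 1, 2, 5 → 3
1: 0
2: 0
5: 0
Total: 3 + 2 + 3 + 0 + 0 + 0 = 8

8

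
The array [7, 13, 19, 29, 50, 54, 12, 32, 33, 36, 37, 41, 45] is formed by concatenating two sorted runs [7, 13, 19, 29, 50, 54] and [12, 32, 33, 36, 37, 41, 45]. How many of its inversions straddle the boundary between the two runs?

Take each right-half value and tally the left-half values above it:
r = 12: 13, 19, 29, 50, 54 → 5
r = 32: 50, 54 → 2
r = 33: 50, 54 → 2
r = 36: 50, 54 → 2
r = 37: 50, 54 → 2
r = 41: 50, 54 → 2
r = 45: 50, 54 → 2
Cross-inversions: 5 + 2 + 2 + 2 + 2 + 2 + 2 = 17

17 cross-inversions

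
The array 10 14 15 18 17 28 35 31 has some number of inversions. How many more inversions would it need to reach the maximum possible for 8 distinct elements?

26 inversions short

Maximum inversions for 8 distinct elements is C(8, 2) = 8·7/2 = 28.
Current inversions — for each element, count later smaller elements:
10: 0
14: 0
15: 0
18: 1
17: 0
28: 0
35: 1
31: 0
Current total: 0 + 0 + 0 + 1 + 0 + 0 + 1 + 0 = 2
Shortfall: 28 − 2 = 26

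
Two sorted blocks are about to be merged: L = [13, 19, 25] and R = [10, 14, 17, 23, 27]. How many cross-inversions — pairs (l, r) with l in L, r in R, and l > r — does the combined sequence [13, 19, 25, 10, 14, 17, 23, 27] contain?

Count, for every r in R, how many entries of L exceed r:
r = 10: 13, 19, 25 → 3
r = 14: 19, 25 → 2
r = 17: 19, 25 → 2
r = 23: 25 → 1
r = 27: none → 0
Cross-inversions: 3 + 2 + 2 + 1 + 0 = 8

8 cross-inversions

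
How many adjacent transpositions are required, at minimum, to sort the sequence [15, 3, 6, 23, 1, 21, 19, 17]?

Minimum adjacent swaps = number of inversions (each swap of adjacent out-of-order elements removes one inversion and no swap can remove more).
Count inversions — for each element, later elements that are smaller:
15: 3, 6, 1 → 3
3: 1 → 1
6: 1 → 1
23: 1, 21, 19, 17 → 4
1: none → 0
21: 19, 17 → 2
19: 17 → 1
17: none → 0
Total inversions: 3 + 1 + 1 + 4 + 0 + 2 + 1 + 0 = 12

12 swaps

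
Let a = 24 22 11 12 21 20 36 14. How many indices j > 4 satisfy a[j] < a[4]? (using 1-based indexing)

The element at index 4 is 12.
Elements after it: 21, 20, 36, 14
None of them are smaller than 12.

0 such elements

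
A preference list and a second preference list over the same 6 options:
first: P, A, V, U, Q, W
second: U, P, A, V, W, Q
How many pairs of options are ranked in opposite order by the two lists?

4 pairs

Assign each item its position (1..6) in the first ordering, then rewrite the second ordering as that position sequence:
positions: P→1, A→2, V→3, U→4, Q→5, W→6
second ordering as positions: [4, 1, 2, 3, 6, 5]
Discordant pairs = inversions in this position sequence.
4: 1, 2, 3 → 3
1: 0
2: 0
3: 0
6: 5 → 1
5: 0
Total: 3 + 0 + 0 + 0 + 1 + 0 = 4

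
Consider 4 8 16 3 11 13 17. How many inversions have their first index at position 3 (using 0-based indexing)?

0 such elements

The element at index 3 is 3.
Elements after it: 11, 13, 17
None of them are smaller than 3.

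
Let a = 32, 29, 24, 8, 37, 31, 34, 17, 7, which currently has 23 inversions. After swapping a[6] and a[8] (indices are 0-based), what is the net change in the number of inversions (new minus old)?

Positions 6 and 8 hold 34 and 7; after swapping, the array is [32, 29, 24, 8, 37, 31, 7, 17, 34].
Sweep left to right; for each value list the smaller values that follow it:
32 → 29, 24, 8, 31, 7, 17 → 6
29 → 24, 8, 7, 17 → 4
24 → 8, 7, 17 → 3
8 → 7 → 1
37 → 31, 7, 17, 34 → 4
31 → 7, 17 → 2
7 → none → 0
17 → none → 0
34 → none → 0
Sum: 6 + 4 + 3 + 1 + 4 + 2 + 0 + 0 + 0 = 20
Change: 20 − 23 = -3

-3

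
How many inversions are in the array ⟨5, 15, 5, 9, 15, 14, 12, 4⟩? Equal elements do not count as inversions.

14

Sweep left to right; for each value list the smaller values that follow it:
5 → 4 → 1
15 → 5, 9, 14, 12, 4 → 5
5 → 4 → 1
9 → 4 → 1
15 → 14, 12, 4 → 3
14 → 12, 4 → 2
12 → 4 → 1
4 → none → 0
Sum: 1 + 5 + 1 + 1 + 3 + 2 + 1 + 0 = 14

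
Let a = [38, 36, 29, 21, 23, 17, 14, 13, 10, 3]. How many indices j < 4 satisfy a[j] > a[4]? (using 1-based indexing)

3 such elements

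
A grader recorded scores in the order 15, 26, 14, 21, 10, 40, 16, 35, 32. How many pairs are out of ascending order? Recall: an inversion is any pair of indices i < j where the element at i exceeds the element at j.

For each element, count later entries that are smaller:
15 → 14, 10 → 2
26 → 14, 21, 10, 16 → 4
14 → 10 → 1
21 → 10, 16 → 2
10 → none → 0
40 → 16, 35, 32 → 3
16 → none → 0
35 → 32 → 1
32 → none → 0
Sum: 2 + 4 + 1 + 2 + 0 + 3 + 0 + 1 + 0 = 13

There are 13 out-of-order pairs.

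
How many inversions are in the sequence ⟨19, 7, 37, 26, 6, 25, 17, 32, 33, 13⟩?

21 inversions

Count, for each position, how many later elements it exceeds:
19 → 7, 6, 17, 13 → 4
7 → 6 → 1
37 → 26, 6, 25, 17, 32, 33, 13 → 7
26 → 6, 25, 17, 13 → 4
6 → none → 0
25 → 17, 13 → 2
17 → 13 → 1
32 → 13 → 1
33 → 13 → 1
13 → none → 0
Sum: 4 + 1 + 7 + 4 + 0 + 2 + 1 + 1 + 1 + 0 = 21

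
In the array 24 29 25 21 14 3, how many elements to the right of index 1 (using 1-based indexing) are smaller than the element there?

3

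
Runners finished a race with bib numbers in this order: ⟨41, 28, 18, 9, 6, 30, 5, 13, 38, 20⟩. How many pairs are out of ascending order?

Sweep left to right; for each value list the smaller values that follow it:
41 → 28, 18, 9, 6, 30, 5, 13, 38, 20 → 9
28 → 18, 9, 6, 5, 13, 20 → 6
18 → 9, 6, 5, 13 → 4
9 → 6, 5 → 2
6 → 5 → 1
30 → 5, 13, 20 → 3
5 → none → 0
13 → none → 0
38 → 20 → 1
20 → none → 0
Sum: 9 + 6 + 4 + 2 + 1 + 3 + 0 + 0 + 1 + 0 = 26

Out-of-order pairs: 26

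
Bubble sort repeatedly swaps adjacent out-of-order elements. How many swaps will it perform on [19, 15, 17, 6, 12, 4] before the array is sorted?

Minimum adjacent swaps = number of inversions (each swap of adjacent out-of-order elements removes one inversion and no swap can remove more).
Count inversions — for each element, later elements that are smaller:
19: 15, 17, 6, 12, 4 → 5
15: 6, 12, 4 → 3
17: 6, 12, 4 → 3
6: 4 → 1
12: 4 → 1
4: none → 0
Total inversions: 5 + 3 + 3 + 1 + 1 + 0 = 13

13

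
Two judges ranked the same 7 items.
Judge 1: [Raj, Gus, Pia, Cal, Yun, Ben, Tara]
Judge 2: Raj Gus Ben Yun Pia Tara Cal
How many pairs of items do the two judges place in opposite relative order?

6 discordant pairs

Assign each item its position (1..7) in the first ordering, then rewrite the second ordering as that position sequence:
positions: Raj→1, Gus→2, Pia→3, Cal→4, Yun→5, Ben→6, Tara→7
second ordering as positions: [1, 2, 6, 5, 3, 7, 4]
Discordant pairs = inversions in this position sequence.
1: 0
2: 0
6: 5, 3, 4 → 3
5: 3, 4 → 2
3: 0
7: 4 → 1
4: 0
Total: 0 + 0 + 3 + 2 + 0 + 1 + 0 = 6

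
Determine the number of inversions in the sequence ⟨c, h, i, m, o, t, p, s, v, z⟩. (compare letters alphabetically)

2 out-of-order pairs

Count, for each position, how many later elements it exceeds:
c: 0
h: 0
i: 0
m: 0
o: 0
t: 2
p: 0
s: 0
v: 0
z: 0
Sum: 0 + 0 + 0 + 0 + 0 + 2 + 0 + 0 + 0 + 0 = 2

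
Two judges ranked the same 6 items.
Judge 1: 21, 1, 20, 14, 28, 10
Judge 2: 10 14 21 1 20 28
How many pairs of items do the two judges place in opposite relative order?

Assign each item its position (1..6) in the first ordering, then rewrite the second ordering as that position sequence:
positions: 21→1, 1→2, 20→3, 14→4, 28→5, 10→6
second ordering as positions: [6, 4, 1, 2, 3, 5]
Discordant pairs = inversions in this position sequence.
6: 4, 1, 2, 3, 5 → 5
4: 1, 2, 3 → 3
1: 0
2: 0
3: 0
5: 0
Total: 5 + 3 + 0 + 0 + 0 + 0 = 8

Discordant pairs: 8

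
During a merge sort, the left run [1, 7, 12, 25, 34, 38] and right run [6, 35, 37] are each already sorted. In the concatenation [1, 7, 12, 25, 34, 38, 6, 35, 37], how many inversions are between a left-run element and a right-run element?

Take each right-half value and tally the left-half values above it:
r = 6: 7, 12, 25, 34, 38 → 5
r = 35: 38 → 1
r = 37: 38 → 1
Cross-inversions: 5 + 1 + 1 = 7

7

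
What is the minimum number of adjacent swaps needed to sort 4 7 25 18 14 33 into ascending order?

3

Minimum adjacent swaps = number of inversions (each swap of adjacent out-of-order elements removes one inversion and no swap can remove more).
Count inversions — for each element, later elements that are smaller:
4: none → 0
7: none → 0
25: 18, 14 → 2
18: 14 → 1
14: none → 0
33: none → 0
Total inversions: 0 + 0 + 2 + 1 + 0 + 0 = 3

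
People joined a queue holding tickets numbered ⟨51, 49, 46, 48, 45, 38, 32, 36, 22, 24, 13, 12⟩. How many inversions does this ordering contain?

63 out-of-order pairs

Count, for each position, how many later elements it exceeds:
51 → 49, 46, 48, 45, 38, 32, 36, 22, 24, 13, 12 → 11
49 → 46, 48, 45, 38, 32, 36, 22, 24, 13, 12 → 10
46 → 45, 38, 32, 36, 22, 24, 13, 12 → 8
48 → 45, 38, 32, 36, 22, 24, 13, 12 → 8
45 → 38, 32, 36, 22, 24, 13, 12 → 7
38 → 32, 36, 22, 24, 13, 12 → 6
32 → 22, 24, 13, 12 → 4
36 → 22, 24, 13, 12 → 4
22 → 13, 12 → 2
24 → 13, 12 → 2
13 → 12 → 1
12 → none → 0
Sum: 11 + 10 + 8 + 8 + 7 + 6 + 4 + 4 + 2 + 2 + 1 + 0 = 63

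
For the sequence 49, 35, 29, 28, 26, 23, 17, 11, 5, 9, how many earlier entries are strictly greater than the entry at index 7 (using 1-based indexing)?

The element at index 7 is 17.
Elements before it: 49, 35, 29, 28, 26, 23
Those larger than 17: 49, 35, 29, 28, 26, 23

6 such elements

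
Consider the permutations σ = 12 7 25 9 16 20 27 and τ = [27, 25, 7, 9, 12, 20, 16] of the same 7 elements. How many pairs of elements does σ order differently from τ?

Assign each item its position (1..7) in the first ordering, then rewrite the second ordering as that position sequence:
positions: 12→1, 7→2, 25→3, 9→4, 16→5, 20→6, 27→7
second ordering as positions: [7, 3, 2, 4, 1, 6, 5]
Discordant pairs = inversions in this position sequence.
7: 3, 2, 4, 1, 6, 5 → 6
3: 2, 1 → 2
2: 1 → 1
4: 1 → 1
1: 0
6: 5 → 1
5: 0
Total: 6 + 2 + 1 + 1 + 0 + 1 + 0 = 11

11 discordant pairs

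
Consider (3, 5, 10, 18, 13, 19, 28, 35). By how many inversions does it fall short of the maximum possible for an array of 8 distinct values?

27

Maximum inversions for 8 distinct elements is C(8, 2) = 8·7/2 = 28.
Current inversions — for each element, count later smaller elements:
3: 0
5: 0
10: 0
18: 1
13: 0
19: 0
28: 0
35: 0
Current total: 0 + 0 + 0 + 1 + 0 + 0 + 0 + 0 = 1
Shortfall: 28 − 1 = 27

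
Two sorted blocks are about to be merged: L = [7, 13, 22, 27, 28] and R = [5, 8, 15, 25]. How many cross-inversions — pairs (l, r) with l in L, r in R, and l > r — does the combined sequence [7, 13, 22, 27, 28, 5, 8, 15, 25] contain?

Take each right-half value and tally the left-half values above it:
r = 5: 7, 13, 22, 27, 28 → 5
r = 8: 13, 22, 27, 28 → 4
r = 15: 22, 27, 28 → 3
r = 25: 27, 28 → 2
Cross-inversions: 5 + 4 + 3 + 2 = 14

14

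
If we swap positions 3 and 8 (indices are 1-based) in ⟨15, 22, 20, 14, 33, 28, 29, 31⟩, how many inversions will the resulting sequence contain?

Positions 3 and 8 hold 20 and 31; after swapping, the array is [15, 22, 31, 14, 33, 28, 29, 20].
Element-by-element contributions:
15: 1
22: 2
31: 4
14: 0
33: 3
28: 1
29: 1
20: 0
Sum: 1 + 2 + 4 + 0 + 3 + 1 + 1 + 0 = 12

12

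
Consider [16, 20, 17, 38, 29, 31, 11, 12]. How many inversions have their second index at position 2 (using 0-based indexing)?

The element at index 2 is 17.
Elements before it: 16, 20
Those larger than 17: 20

1 such element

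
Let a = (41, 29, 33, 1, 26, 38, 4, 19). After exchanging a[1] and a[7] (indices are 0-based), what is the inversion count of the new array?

Positions 1 and 7 hold 29 and 19; after swapping, the array is [41, 19, 33, 1, 26, 38, 4, 29].
Count, for each position, how many later elements it exceeds:
41 → 19, 33, 1, 26, 38, 4, 29 → 7
19 → 1, 4 → 2
33 → 1, 26, 4, 29 → 4
1 → none → 0
26 → 4 → 1
38 → 4, 29 → 2
4 → none → 0
29 → none → 0
Sum: 7 + 2 + 4 + 0 + 1 + 2 + 0 + 0 = 16

16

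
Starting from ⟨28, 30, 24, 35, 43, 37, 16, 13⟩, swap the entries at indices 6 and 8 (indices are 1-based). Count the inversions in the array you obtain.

Positions 6 and 8 hold 37 and 13; after swapping, the array is [28, 30, 24, 35, 43, 13, 16, 37].
For each element, count later entries that are smaller:
28 → 24, 13, 16 → 3
30 → 24, 13, 16 → 3
24 → 13, 16 → 2
35 → 13, 16 → 2
43 → 13, 16, 37 → 3
13 → none → 0
16 → none → 0
37 → none → 0
Sum: 3 + 3 + 2 + 2 + 3 + 0 + 0 + 0 = 13

13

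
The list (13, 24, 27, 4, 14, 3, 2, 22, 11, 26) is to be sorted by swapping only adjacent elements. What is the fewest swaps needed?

24 adjacent swaps

The minimum number of adjacent swaps to sort an array equals its inversion count, since every such swap removes exactly one inversion.
Count inversions — for each element, later elements that are smaller:
13: 4, 3, 2, 11 → 4
24: 4, 14, 3, 2, 22, 11 → 6
27: 4, 14, 3, 2, 22, 11, 26 → 7
4: 3, 2 → 2
14: 3, 2, 11 → 3
3: 2 → 1
2: none → 0
22: 11 → 1
11: none → 0
26: none → 0
Total inversions: 4 + 6 + 7 + 2 + 3 + 1 + 0 + 1 + 0 + 0 = 24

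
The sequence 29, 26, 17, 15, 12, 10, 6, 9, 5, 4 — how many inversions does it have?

There are 44 out-of-order pairs.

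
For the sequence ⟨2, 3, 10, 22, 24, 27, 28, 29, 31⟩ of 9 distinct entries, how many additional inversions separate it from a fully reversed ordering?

Maximum inversions for 9 distinct elements is C(9, 2) = 9·8/2 = 36.
Current inversions — for each element, count later smaller elements:
2: 0
3: 0
10: 0
22: 0
24: 0
27: 0
28: 0
29: 0
31: 0
Current total: 0 + 0 + 0 + 0 + 0 + 0 + 0 + 0 + 0 = 0
Shortfall: 36 − 0 = 36

36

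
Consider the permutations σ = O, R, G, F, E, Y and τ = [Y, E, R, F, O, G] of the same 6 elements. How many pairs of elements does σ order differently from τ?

12 discordant pairs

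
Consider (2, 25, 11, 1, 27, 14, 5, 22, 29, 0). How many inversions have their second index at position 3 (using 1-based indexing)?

1 such element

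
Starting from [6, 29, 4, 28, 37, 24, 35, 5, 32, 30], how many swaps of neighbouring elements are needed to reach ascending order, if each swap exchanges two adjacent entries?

18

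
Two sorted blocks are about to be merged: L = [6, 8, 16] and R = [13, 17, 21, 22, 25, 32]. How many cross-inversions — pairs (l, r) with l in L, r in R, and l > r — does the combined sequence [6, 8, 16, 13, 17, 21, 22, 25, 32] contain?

1

Take each right-half value and tally the left-half values above it:
r = 13: 16 → 1
r = 17: none → 0
r = 21: none → 0
r = 22: none → 0
r = 25: none → 0
r = 32: none → 0
Cross-inversions: 1 + 0 + 0 + 0 + 0 + 0 = 1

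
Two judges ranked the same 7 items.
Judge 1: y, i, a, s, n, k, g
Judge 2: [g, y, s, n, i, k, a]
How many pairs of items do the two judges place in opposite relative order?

There are 11 discordant pairs.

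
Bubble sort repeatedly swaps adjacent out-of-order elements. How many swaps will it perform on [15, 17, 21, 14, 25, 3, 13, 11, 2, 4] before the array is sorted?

34

Each adjacent swap fixes exactly one inversion, so the minimum swap count equals the number of inversions.
Count inversions — for each element, later elements that are smaller:
15: 14, 3, 13, 11, 2, 4 → 6
17: 14, 3, 13, 11, 2, 4 → 6
21: 14, 3, 13, 11, 2, 4 → 6
14: 3, 13, 11, 2, 4 → 5
25: 3, 13, 11, 2, 4 → 5
3: 2 → 1
13: 11, 2, 4 → 3
11: 2, 4 → 2
2: none → 0
4: none → 0
Total inversions: 6 + 6 + 6 + 5 + 5 + 1 + 3 + 2 + 0 + 0 = 34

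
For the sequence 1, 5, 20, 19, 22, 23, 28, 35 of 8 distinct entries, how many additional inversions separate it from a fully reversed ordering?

27

Maximum inversions for 8 distinct elements is C(8, 2) = 8·7/2 = 28.
Current inversions — for each element, count later smaller elements:
1: 0
5: 0
20: 1
19: 0
22: 0
23: 0
28: 0
35: 0
Current total: 0 + 0 + 1 + 0 + 0 + 0 + 0 + 0 = 1
Shortfall: 28 − 1 = 27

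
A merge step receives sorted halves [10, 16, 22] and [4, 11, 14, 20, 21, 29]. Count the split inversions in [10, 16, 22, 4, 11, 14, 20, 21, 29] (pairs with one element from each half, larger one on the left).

For each element r of the right run, count left-run elements greater than r:
r = 4: 10, 16, 22 → 3
r = 11: 16, 22 → 2
r = 14: 16, 22 → 2
r = 20: 22 → 1
r = 21: 22 → 1
r = 29: none → 0
Cross-inversions: 3 + 2 + 2 + 1 + 1 + 0 = 9

There are 9 cross-inversions.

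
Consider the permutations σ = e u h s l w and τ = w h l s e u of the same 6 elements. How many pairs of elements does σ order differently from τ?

Assign each item its position (1..6) in the first ordering, then rewrite the second ordering as that position sequence:
positions: e→1, u→2, h→3, s→4, l→5, w→6
second ordering as positions: [6, 3, 5, 4, 1, 2]
Discordant pairs = inversions in this position sequence.
6: 3, 5, 4, 1, 2 → 5
3: 1, 2 → 2
5: 4, 1, 2 → 3
4: 1, 2 → 2
1: 0
2: 0
Total: 5 + 2 + 3 + 2 + 0 + 0 = 12

Discordant pairs: 12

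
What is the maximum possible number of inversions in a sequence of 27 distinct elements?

351

A reversed (strictly descending) arrangement makes every pair an inversion, giving C(27, 2) inversions.
C(27, 2) = 27·26/2 = 351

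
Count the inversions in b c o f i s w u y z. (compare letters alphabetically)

Count, for each position, how many later elements it exceeds:
b → none → 0
c → none → 0
o → f, i → 2
f → none → 0
i → none → 0
s → none → 0
w → u → 1
u → none → 0
y → none → 0
z → none → 0
Sum: 0 + 0 + 2 + 0 + 0 + 0 + 1 + 0 + 0 + 0 = 3

3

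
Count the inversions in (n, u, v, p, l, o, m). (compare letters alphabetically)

14

Count, for each position, how many later elements it exceeds:
n → l, m → 2
u → p, l, o, m → 4
v → p, l, o, m → 4
p → l, o, m → 3
l → none → 0
o → m → 1
m → none → 0
Sum: 2 + 4 + 4 + 3 + 0 + 1 + 0 = 14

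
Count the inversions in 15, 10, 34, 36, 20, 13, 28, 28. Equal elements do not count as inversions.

11 inversions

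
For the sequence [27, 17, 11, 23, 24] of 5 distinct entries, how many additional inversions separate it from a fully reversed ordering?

Maximum inversions for 5 distinct elements is C(5, 2) = 5·4/2 = 10.
Current inversions — for each element, count later smaller elements:
27: 4
17: 1
11: 0
23: 0
24: 0
Current total: 4 + 1 + 0 + 0 + 0 = 5
Shortfall: 10 − 5 = 5

5 inversions short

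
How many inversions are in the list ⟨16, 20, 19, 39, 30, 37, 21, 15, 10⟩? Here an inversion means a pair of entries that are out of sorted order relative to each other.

21

For each element, count later entries that are smaller:
16 → 15, 10 → 2
20 → 19, 15, 10 → 3
19 → 15, 10 → 2
39 → 30, 37, 21, 15, 10 → 5
30 → 21, 15, 10 → 3
37 → 21, 15, 10 → 3
21 → 15, 10 → 2
15 → 10 → 1
10 → none → 0
Sum: 2 + 3 + 2 + 5 + 3 + 3 + 2 + 1 + 0 = 21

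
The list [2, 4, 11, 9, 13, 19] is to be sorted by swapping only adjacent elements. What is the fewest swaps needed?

1 adjacent swap

Minimum adjacent swaps = number of inversions (each swap of adjacent out-of-order elements removes one inversion and no swap can remove more).
Count inversions — for each element, later elements that are smaller:
2: none → 0
4: none → 0
11: 9 → 1
9: none → 0
13: none → 0
19: none → 0
Total inversions: 0 + 0 + 1 + 0 + 0 + 0 = 1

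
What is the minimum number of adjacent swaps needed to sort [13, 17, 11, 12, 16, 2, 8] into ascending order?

Swaps: 15

Minimum adjacent swaps = number of inversions (each swap of adjacent out-of-order elements removes one inversion and no swap can remove more).
Count inversions — for each element, later elements that are smaller:
13: 11, 12, 2, 8 → 4
17: 11, 12, 16, 2, 8 → 5
11: 2, 8 → 2
12: 2, 8 → 2
16: 2, 8 → 2
2: none → 0
8: none → 0
Total inversions: 4 + 5 + 2 + 2 + 2 + 0 + 0 = 15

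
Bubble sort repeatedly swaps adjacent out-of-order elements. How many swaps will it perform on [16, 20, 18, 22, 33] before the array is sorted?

1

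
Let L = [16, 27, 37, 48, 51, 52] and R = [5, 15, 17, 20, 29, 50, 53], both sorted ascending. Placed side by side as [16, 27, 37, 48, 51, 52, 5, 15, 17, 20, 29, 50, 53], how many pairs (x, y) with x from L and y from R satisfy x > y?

28

For each element r of the right run, count left-run elements greater than r:
r = 5: 16, 27, 37, 48, 51, 52 → 6
r = 15: 16, 27, 37, 48, 51, 52 → 6
r = 17: 27, 37, 48, 51, 52 → 5
r = 20: 27, 37, 48, 51, 52 → 5
r = 29: 37, 48, 51, 52 → 4
r = 50: 51, 52 → 2
r = 53: none → 0
Cross-inversions: 6 + 6 + 5 + 5 + 4 + 2 + 0 = 28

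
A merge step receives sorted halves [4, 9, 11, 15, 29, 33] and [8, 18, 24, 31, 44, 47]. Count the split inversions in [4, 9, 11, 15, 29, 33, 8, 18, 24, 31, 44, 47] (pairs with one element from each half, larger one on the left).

10 split inversions

Take each right-half value and tally the left-half values above it:
r = 8: 9, 11, 15, 29, 33 → 5
r = 18: 29, 33 → 2
r = 24: 29, 33 → 2
r = 31: 33 → 1
r = 44: none → 0
r = 47: none → 0
Cross-inversions: 5 + 2 + 2 + 1 + 0 + 0 = 10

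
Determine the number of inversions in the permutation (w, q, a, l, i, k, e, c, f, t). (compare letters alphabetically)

28

Sweep left to right; for each value list the smaller values that follow it:
w → q, a, l, i, k, e, c, f, t → 9
q → a, l, i, k, e, c, f → 7
a → none → 0
l → i, k, e, c, f → 5
i → e, c, f → 3
k → e, c, f → 3
e → c → 1
c → none → 0
f → none → 0
t → none → 0
Sum: 9 + 7 + 0 + 5 + 3 + 3 + 1 + 0 + 0 + 0 = 28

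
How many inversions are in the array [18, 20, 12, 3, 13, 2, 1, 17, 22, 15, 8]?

Sweep left to right; for each value list the smaller values that follow it:
18 → 12, 3, 13, 2, 1, 17, 15, 8 → 8
20 → 12, 3, 13, 2, 1, 17, 15, 8 → 8
12 → 3, 2, 1, 8 → 4
3 → 2, 1 → 2
13 → 2, 1, 8 → 3
2 → 1 → 1
1 → none → 0
17 → 15, 8 → 2
22 → 15, 8 → 2
15 → 8 → 1
8 → none → 0
Sum: 8 + 8 + 4 + 2 + 3 + 1 + 0 + 2 + 2 + 1 + 0 = 31

31 out-of-order pairs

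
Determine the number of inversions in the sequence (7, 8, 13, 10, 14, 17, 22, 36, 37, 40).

1

Sweep left to right; for each value list the smaller values that follow it:
7: 0
8: 0
13: 1
10: 0
14: 0
17: 0
22: 0
36: 0
37: 0
40: 0
Sum: 0 + 0 + 1 + 0 + 0 + 0 + 0 + 0 + 0 + 0 = 1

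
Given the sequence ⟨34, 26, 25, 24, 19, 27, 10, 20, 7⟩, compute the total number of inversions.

30

Count, for each position, how many later elements it exceeds:
34 → 26, 25, 24, 19, 27, 10, 20, 7 → 8
26 → 25, 24, 19, 10, 20, 7 → 6
25 → 24, 19, 10, 20, 7 → 5
24 → 19, 10, 20, 7 → 4
19 → 10, 7 → 2
27 → 10, 20, 7 → 3
10 → 7 → 1
20 → 7 → 1
7 → none → 0
Sum: 8 + 6 + 5 + 4 + 2 + 3 + 1 + 1 + 0 = 30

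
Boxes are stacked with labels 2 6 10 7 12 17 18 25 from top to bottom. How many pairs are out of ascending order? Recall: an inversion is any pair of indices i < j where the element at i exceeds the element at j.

Count, for each position, how many later elements it exceeds:
2 → none → 0
6 → none → 0
10 → 7 → 1
7 → none → 0
12 → none → 0
17 → none → 0
18 → none → 0
25 → none → 0
Sum: 0 + 0 + 1 + 0 + 0 + 0 + 0 + 0 = 1

1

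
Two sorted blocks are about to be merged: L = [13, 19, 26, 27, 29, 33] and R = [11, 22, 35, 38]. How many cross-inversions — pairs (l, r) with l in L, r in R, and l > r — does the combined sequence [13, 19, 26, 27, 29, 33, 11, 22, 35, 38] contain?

Count, for every r in R, how many entries of L exceed r:
r = 11: 13, 19, 26, 27, 29, 33 → 6
r = 22: 26, 27, 29, 33 → 4
r = 35: none → 0
r = 38: none → 0
Cross-inversions: 6 + 4 + 0 + 0 = 10

10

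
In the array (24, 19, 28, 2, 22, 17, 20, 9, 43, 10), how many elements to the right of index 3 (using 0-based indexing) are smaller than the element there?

0

The element at index 3 is 2.
Elements after it: 22, 17, 20, 9, 43, 10
None of them are smaller than 2.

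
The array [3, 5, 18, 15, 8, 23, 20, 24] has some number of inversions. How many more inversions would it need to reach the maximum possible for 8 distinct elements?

24

Maximum inversions for 8 distinct elements is C(8, 2) = 8·7/2 = 28.
Current inversions — for each element, count later smaller elements:
3: 0
5: 0
18: 2
15: 1
8: 0
23: 1
20: 0
24: 0
Current total: 0 + 0 + 2 + 1 + 0 + 1 + 0 + 0 = 4
Shortfall: 28 − 4 = 24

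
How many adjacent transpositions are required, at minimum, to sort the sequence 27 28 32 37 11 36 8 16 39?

16

The minimum number of adjacent swaps to sort an array equals its inversion count, since every such swap removes exactly one inversion.
Count inversions — for each element, later elements that are smaller:
27: 11, 8, 16 → 3
28: 11, 8, 16 → 3
32: 11, 8, 16 → 3
37: 11, 36, 8, 16 → 4
11: 8 → 1
36: 8, 16 → 2
8: none → 0
16: none → 0
39: none → 0
Total inversions: 3 + 3 + 3 + 4 + 1 + 2 + 0 + 0 + 0 = 16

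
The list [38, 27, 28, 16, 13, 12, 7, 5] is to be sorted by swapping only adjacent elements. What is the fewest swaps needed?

Minimum adjacent swaps = number of inversions (each swap of adjacent out-of-order elements removes one inversion and no swap can remove more).
Count inversions — for each element, later elements that are smaller:
38: 27, 28, 16, 13, 12, 7, 5 → 7
27: 16, 13, 12, 7, 5 → 5
28: 16, 13, 12, 7, 5 → 5
16: 13, 12, 7, 5 → 4
13: 12, 7, 5 → 3
12: 7, 5 → 2
7: 5 → 1
5: none → 0
Total inversions: 7 + 5 + 5 + 4 + 3 + 2 + 1 + 0 = 27

27 adjacent swaps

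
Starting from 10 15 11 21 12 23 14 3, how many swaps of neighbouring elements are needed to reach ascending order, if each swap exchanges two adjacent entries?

Minimum adjacent swaps = number of inversions (each swap of adjacent out-of-order elements removes one inversion and no swap can remove more).
Count inversions — for each element, later elements that are smaller:
10: 3 → 1
15: 11, 12, 14, 3 → 4
11: 3 → 1
21: 12, 14, 3 → 3
12: 3 → 1
23: 14, 3 → 2
14: 3 → 1
3: none → 0
Total inversions: 1 + 4 + 1 + 3 + 1 + 2 + 1 + 0 = 13

13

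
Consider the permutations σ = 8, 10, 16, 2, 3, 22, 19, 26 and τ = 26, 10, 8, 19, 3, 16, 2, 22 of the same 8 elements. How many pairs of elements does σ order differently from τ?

14 discordant pairs

Assign each item its position (1..8) in the first ordering, then rewrite the second ordering as that position sequence:
positions: 8→1, 10→2, 16→3, 2→4, 3→5, 22→6, 19→7, 26→8
second ordering as positions: [8, 2, 1, 7, 5, 3, 4, 6]
Discordant pairs = inversions in this position sequence.
8: 2, 1, 7, 5, 3, 4, 6 → 7
2: 1 → 1
1: 0
7: 5, 3, 4, 6 → 4
5: 3, 4 → 2
3: 0
4: 0
6: 0
Total: 7 + 1 + 0 + 4 + 2 + 0 + 0 + 0 = 14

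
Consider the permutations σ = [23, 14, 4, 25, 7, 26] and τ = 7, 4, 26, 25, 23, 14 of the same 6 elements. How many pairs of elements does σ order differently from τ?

Assign each item its position (1..6) in the first ordering, then rewrite the second ordering as that position sequence:
positions: 23→1, 14→2, 4→3, 25→4, 7→5, 26→6
second ordering as positions: [5, 3, 6, 4, 1, 2]
Discordant pairs = inversions in this position sequence.
5: 3, 4, 1, 2 → 4
3: 1, 2 → 2
6: 4, 1, 2 → 3
4: 1, 2 → 2
1: 0
2: 0
Total: 4 + 2 + 3 + 2 + 0 + 0 = 11

11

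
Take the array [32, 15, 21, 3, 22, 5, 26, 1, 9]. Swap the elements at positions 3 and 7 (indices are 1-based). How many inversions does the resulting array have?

26

Positions 3 and 7 hold 21 and 26; after swapping, the array is [32, 15, 26, 3, 22, 5, 21, 1, 9].
Sweep left to right; for each value list the smaller values that follow it:
32 → 15, 26, 3, 22, 5, 21, 1, 9 → 8
15 → 3, 5, 1, 9 → 4
26 → 3, 22, 5, 21, 1, 9 → 6
3 → 1 → 1
22 → 5, 21, 1, 9 → 4
5 → 1 → 1
21 → 1, 9 → 2
1 → none → 0
9 → none → 0
Sum: 8 + 4 + 6 + 1 + 4 + 1 + 2 + 0 + 0 = 26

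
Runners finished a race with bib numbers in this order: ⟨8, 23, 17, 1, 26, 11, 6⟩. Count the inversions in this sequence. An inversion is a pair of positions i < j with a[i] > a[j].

12 out-of-order pairs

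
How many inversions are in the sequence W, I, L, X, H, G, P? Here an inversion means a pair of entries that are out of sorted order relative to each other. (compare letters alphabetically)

13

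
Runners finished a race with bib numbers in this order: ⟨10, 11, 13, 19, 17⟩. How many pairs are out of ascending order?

Count, for each position, how many later elements it exceeds:
10 → none → 0
11 → none → 0
13 → none → 0
19 → 17 → 1
17 → none → 0
Sum: 0 + 0 + 0 + 1 + 0 = 1

Inversions: 1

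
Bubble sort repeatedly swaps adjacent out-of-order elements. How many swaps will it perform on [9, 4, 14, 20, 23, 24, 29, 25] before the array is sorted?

2 swaps

Each adjacent swap fixes exactly one inversion, so the minimum swap count equals the number of inversions.
Count inversions — for each element, later elements that are smaller:
9: 4 → 1
4: none → 0
14: none → 0
20: none → 0
23: none → 0
24: none → 0
29: 25 → 1
25: none → 0
Total inversions: 1 + 0 + 0 + 0 + 0 + 0 + 1 + 0 = 2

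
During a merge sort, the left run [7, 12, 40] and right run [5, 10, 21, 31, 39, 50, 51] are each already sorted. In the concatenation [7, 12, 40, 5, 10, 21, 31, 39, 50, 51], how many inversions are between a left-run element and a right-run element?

Take each right-half value and tally the left-half values above it:
r = 5: 7, 12, 40 → 3
r = 10: 12, 40 → 2
r = 21: 40 → 1
r = 31: 40 → 1
r = 39: 40 → 1
r = 50: none → 0
r = 51: none → 0
Cross-inversions: 3 + 2 + 1 + 1 + 1 + 0 + 0 = 8

8 cross-inversions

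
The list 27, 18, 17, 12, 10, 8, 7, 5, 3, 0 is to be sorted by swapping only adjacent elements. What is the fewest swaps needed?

45

Minimum adjacent swaps = number of inversions (each swap of adjacent out-of-order elements removes one inversion and no swap can remove more).
Count inversions — for each element, later elements that are smaller:
27: 18, 17, 12, 10, 8, 7, 5, 3, 0 → 9
18: 17, 12, 10, 8, 7, 5, 3, 0 → 8
17: 12, 10, 8, 7, 5, 3, 0 → 7
12: 10, 8, 7, 5, 3, 0 → 6
10: 8, 7, 5, 3, 0 → 5
8: 7, 5, 3, 0 → 4
7: 5, 3, 0 → 3
5: 3, 0 → 2
3: 0 → 1
0: none → 0
Total inversions: 9 + 8 + 7 + 6 + 5 + 4 + 3 + 2 + 1 + 0 = 45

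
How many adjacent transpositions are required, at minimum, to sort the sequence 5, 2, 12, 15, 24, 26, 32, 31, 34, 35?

2

Each adjacent swap fixes exactly one inversion, so the minimum swap count equals the number of inversions.
Count inversions — for each element, later elements that are smaller:
5: 2 → 1
2: none → 0
12: none → 0
15: none → 0
24: none → 0
26: none → 0
32: 31 → 1
31: none → 0
34: none → 0
35: none → 0
Total inversions: 1 + 0 + 0 + 0 + 0 + 0 + 1 + 0 + 0 + 0 = 2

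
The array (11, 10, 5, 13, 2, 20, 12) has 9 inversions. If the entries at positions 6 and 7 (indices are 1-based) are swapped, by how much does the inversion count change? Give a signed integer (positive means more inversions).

Positions 6 and 7 hold 20 and 12; after swapping, the array is [11, 10, 5, 13, 2, 12, 20].
Sweep left to right; for each value list the smaller values that follow it:
11 → 10, 5, 2 → 3
10 → 5, 2 → 2
5 → 2 → 1
13 → 2, 12 → 2
2 → none → 0
12 → none → 0
20 → none → 0
Sum: 3 + 2 + 1 + 2 + 0 + 0 + 0 = 8
Change: 8 − 9 = -1

-1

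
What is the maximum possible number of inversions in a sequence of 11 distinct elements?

There are 55 inversions.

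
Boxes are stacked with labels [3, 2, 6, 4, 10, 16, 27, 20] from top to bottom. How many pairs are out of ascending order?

There are 3 inversions.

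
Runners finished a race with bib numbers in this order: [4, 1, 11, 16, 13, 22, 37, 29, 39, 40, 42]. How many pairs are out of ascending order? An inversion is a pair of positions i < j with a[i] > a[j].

3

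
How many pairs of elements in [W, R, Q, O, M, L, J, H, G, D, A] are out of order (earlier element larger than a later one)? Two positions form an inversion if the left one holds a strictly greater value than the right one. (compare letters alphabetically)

Count, for each position, how many later elements it exceeds:
W → R, Q, O, M, L, J, H, G, D, A → 10
R → Q, O, M, L, J, H, G, D, A → 9
Q → O, M, L, J, H, G, D, A → 8
O → M, L, J, H, G, D, A → 7
M → L, J, H, G, D, A → 6
L → J, H, G, D, A → 5
J → H, G, D, A → 4
H → G, D, A → 3
G → D, A → 2
D → A → 1
A → none → 0
Sum: 10 + 9 + 8 + 7 + 6 + 5 + 4 + 3 + 2 + 1 + 0 = 55

There are 55 inversions.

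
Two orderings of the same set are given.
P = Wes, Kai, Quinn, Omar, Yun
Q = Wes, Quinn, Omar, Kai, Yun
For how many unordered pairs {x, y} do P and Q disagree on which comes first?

Disagreeing pairs: 2

Assign each item its position (1..5) in the first ordering, then rewrite the second ordering as that position sequence:
positions: Wes→1, Kai→2, Quinn→3, Omar→4, Yun→5
second ordering as positions: [1, 3, 4, 2, 5]
Discordant pairs = inversions in this position sequence.
1: 0
3: 2 → 1
4: 2 → 1
2: 0
5: 0
Total: 0 + 1 + 1 + 0 + 0 = 2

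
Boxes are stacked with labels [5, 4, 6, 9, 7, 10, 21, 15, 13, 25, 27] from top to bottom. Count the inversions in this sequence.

Count, for each position, how many later elements it exceeds:
5: 1
4: 0
6: 0
9: 1
7: 0
10: 0
21: 2
15: 1
13: 0
25: 0
27: 0
Sum: 1 + 0 + 0 + 1 + 0 + 0 + 2 + 1 + 0 + 0 + 0 = 5

5 inversions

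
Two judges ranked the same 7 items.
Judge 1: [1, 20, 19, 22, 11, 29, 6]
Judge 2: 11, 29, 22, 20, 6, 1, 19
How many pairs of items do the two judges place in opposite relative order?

Discordant pairs: 14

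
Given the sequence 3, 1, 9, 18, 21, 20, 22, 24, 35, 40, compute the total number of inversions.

Sweep left to right; for each value list the smaller values that follow it:
3: 1
1: 0
9: 0
18: 0
21: 1
20: 0
22: 0
24: 0
35: 0
40: 0
Sum: 1 + 0 + 0 + 0 + 1 + 0 + 0 + 0 + 0 + 0 = 2

2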